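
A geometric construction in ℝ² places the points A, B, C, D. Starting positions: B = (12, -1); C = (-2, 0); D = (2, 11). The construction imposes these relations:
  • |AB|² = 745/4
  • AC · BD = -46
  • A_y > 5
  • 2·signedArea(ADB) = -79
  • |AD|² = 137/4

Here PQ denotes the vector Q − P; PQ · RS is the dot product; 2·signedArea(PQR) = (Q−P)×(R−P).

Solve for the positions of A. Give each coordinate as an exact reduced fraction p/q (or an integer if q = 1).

A = (0, 11/2)

1. A_x = 0  [2·signedArea(ADB) = -79 ∩ AC · BD = -46]
2. A_y = 11/2  [2·signedArea(ADB) = -79 ∩ AC · BD = -46]
   → A = (0, 11/2)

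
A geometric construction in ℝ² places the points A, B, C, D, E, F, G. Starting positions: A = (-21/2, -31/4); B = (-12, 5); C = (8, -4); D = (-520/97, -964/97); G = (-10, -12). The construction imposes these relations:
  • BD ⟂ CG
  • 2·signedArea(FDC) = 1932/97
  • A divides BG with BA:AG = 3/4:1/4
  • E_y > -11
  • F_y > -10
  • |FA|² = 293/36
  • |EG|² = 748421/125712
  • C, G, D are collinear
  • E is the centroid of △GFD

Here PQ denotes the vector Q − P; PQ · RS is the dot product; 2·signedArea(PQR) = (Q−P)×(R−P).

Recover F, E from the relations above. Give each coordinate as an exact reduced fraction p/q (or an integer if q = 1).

1. F_x = -5017/582  [line -576/97·x + 1296/97·y + 7860/97 = 0 ∩ |FA|² = 293/36]
2. F_y = -11519/1164  [line -576/97·x + 1296/97·y + 7860/97 = 0 ∩ |FA|² = 293/36]
   → F = (-5017/582, -11519/1164)
3. E_x = -13957/1746  [E is the centroid of △GFD]
4. E_y = -37055/3492  [E is the centroid of △GFD]
   → E = (-13957/1746, -37055/3492)

E = (-13957/1746, -37055/3492)
F = (-5017/582, -11519/1164)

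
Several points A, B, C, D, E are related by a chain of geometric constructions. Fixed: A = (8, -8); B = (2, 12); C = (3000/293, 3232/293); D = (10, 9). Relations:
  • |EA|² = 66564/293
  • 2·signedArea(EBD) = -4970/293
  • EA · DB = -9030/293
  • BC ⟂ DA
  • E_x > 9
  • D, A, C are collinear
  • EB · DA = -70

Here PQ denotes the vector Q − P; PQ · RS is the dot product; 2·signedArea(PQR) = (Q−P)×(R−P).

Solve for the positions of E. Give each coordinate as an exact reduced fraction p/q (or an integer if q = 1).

1. E_x = 2860/293  [2·signedArea(EBD) = -4970/293 ∩ EA · DB = -9030/293]
2. E_y = 2042/293  [2·signedArea(EBD) = -4970/293 ∩ EA · DB = -9030/293]
   → E = (2860/293, 2042/293)

E = (2860/293, 2042/293)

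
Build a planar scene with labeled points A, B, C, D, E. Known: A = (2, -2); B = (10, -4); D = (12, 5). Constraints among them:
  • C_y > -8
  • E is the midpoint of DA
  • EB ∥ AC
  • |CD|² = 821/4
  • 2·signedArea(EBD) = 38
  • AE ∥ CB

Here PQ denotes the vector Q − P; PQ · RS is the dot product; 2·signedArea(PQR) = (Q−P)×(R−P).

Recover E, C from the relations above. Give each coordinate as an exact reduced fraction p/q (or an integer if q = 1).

1. E_x = 7  [E is the midpoint of DA]
2. E_y = 3/2  [E is the midpoint of DA]
   → E = (7, 3/2)
3. C_x = 5  [AE ∥ CB ∩ EB ∥ AC]
4. C_y = -15/2  [AE ∥ CB ∩ EB ∥ AC]
   → C = (5, -15/2)

C = (5, -15/2)
E = (7, 3/2)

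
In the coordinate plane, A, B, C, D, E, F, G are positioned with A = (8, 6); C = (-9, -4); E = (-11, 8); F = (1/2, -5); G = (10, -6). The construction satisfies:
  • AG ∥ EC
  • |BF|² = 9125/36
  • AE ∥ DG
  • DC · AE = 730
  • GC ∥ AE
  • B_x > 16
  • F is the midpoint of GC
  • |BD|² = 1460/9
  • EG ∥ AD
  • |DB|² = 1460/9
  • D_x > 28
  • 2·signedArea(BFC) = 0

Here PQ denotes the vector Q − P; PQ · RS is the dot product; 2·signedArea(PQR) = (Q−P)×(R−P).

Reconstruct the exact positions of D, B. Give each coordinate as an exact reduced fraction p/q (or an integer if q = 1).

B = (49/3, -20/3)
D = (29, -8)

1. D_x = 29  [AE ∥ DG ∩ EG ∥ AD]
2. D_y = -8  [AE ∥ DG ∩ EG ∥ AD]
   → D = (29, -8)
3. B_x = 49/3  [line -1·x + -19/2·y + -47 = 0 ∩ |BF|² = 9125/36]
4. B_y = -20/3  [line -1·x + -19/2·y + -47 = 0 ∩ |BF|² = 9125/36]
   → B = (49/3, -20/3)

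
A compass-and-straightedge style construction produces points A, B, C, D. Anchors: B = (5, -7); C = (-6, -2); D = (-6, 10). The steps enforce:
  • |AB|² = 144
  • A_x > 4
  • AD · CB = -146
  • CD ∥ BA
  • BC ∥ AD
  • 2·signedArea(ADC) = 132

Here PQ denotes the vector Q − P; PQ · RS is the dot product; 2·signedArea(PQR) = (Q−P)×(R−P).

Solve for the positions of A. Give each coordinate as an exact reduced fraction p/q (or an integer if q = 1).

1. A_x = 5  [BC ∥ AD ∩ CD ∥ BA]
2. A_y = 5  [BC ∥ AD ∩ CD ∥ BA]
   → A = (5, 5)

A = (5, 5)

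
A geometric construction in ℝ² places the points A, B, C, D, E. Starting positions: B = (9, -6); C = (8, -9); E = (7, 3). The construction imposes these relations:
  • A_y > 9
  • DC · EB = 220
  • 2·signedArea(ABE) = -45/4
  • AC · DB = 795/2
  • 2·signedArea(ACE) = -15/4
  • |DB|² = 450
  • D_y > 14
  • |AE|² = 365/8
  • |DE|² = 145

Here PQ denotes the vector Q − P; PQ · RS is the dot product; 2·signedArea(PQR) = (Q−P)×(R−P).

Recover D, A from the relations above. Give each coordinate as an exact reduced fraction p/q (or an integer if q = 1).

1. A_x = 27/4  [2·signedArea(ACE) = -15/4 ∩ 2·signedArea(ABE) = -45/4]
2. A_y = 39/4  [2·signedArea(ACE) = -15/4 ∩ 2·signedArea(ABE) = -45/4]
   → A = (27/4, 39/4)
3. D_x = 6  [DC · EB = 220 ∩ AC · DB = 795/2]
4. D_y = 15  [DC · EB = 220 ∩ AC · DB = 795/2]
   → D = (6, 15)

A = (27/4, 39/4)
D = (6, 15)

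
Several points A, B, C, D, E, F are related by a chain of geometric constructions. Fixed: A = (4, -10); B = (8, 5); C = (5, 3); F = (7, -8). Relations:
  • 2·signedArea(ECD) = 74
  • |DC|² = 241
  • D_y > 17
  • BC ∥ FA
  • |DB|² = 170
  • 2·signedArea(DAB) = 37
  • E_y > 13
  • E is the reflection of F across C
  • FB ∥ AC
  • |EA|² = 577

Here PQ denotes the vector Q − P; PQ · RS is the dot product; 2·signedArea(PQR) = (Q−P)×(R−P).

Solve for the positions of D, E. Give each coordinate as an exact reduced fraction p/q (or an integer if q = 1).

1. D_x = 9  [line -15·x + 4·y + 63 = 0 ∩ |DB|² = 170]
2. D_y = 18  [line -15·x + 4·y + 63 = 0 ∩ |DB|² = 170]
   → D = (9, 18)
3. E_x = 3  [E is the reflection of F across C]
4. E_y = 14  [E is the reflection of F across C]
   → E = (3, 14)

D = (9, 18)
E = (3, 14)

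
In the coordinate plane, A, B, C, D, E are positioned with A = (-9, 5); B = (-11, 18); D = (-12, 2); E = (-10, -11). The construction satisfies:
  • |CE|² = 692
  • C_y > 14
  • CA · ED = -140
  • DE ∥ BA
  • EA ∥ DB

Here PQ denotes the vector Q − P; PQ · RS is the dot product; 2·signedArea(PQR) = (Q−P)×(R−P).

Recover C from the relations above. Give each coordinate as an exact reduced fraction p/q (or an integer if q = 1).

1. C_x = -14  [line 2·x + -13·y + 223 = 0 ∩ |CE|² = 692]
2. C_y = 15  [line 2·x + -13·y + 223 = 0 ∩ |CE|² = 692]
   → C = (-14, 15)

C = (-14, 15)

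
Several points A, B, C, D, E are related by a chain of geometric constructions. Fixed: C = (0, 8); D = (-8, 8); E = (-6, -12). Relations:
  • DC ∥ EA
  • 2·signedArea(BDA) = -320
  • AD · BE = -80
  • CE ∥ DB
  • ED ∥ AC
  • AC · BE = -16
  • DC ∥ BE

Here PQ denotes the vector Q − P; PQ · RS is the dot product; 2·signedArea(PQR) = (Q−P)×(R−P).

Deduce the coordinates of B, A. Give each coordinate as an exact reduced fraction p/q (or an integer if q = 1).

1. B_x = -14  [DC ∥ BE ∩ CE ∥ DB]
2. B_y = -12  [DC ∥ BE ∩ CE ∥ DB]
   → B = (-14, -12)
3. A_x = 2  [ED ∥ AC ∩ DC ∥ EA]
4. A_y = -12  [ED ∥ AC ∩ DC ∥ EA]
   → A = (2, -12)

A = (2, -12)
B = (-14, -12)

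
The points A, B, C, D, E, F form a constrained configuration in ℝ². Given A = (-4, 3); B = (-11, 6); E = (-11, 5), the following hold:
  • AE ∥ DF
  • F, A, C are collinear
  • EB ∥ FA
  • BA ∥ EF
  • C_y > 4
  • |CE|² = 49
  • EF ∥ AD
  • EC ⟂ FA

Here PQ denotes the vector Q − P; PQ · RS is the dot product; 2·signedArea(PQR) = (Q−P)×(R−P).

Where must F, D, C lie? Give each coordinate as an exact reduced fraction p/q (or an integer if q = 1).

1. F_x = -4  [EB ∥ FA ∩ BA ∥ EF]
2. F_y = 2  [EB ∥ FA ∩ BA ∥ EF]
   → F = (-4, 2)
3. D_x = 3  [AE ∥ DF ∩ EF ∥ AD]
4. D_y = 0  [AE ∥ DF ∩ EF ∥ AD]
   → D = (3, 0)
5. C_x = -4  [F, A, C are collinear ∩ EC ⟂ FA]
6. C_y = 5  [F, A, C are collinear ∩ EC ⟂ FA]
   → C = (-4, 5)

C = (-4, 5)
D = (3, 0)
F = (-4, 2)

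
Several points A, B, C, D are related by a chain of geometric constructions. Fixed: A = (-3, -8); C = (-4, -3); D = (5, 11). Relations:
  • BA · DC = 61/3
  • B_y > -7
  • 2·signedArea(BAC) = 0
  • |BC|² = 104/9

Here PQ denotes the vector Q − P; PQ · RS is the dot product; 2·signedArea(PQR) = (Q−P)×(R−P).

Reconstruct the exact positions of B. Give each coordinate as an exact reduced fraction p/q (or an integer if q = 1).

1. B_x = -10/3  [2·signedArea(BAC) = 0 ∩ BA · DC = 61/3]
2. B_y = -19/3  [2·signedArea(BAC) = 0 ∩ BA · DC = 61/3]
   → B = (-10/3, -19/3)

B = (-10/3, -19/3)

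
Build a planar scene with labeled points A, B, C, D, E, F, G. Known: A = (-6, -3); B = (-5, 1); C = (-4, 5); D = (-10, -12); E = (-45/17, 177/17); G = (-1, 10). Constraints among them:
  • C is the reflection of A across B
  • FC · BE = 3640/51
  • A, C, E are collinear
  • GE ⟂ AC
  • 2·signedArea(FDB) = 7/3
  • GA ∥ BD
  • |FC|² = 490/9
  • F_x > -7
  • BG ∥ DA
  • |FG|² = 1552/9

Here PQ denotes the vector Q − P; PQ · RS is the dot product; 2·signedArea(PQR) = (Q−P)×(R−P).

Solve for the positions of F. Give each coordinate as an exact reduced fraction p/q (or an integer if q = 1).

F = (-19/3, -2)

1. F_x = -19/3  [FC · BE = 3640/51 ∩ 2·signedArea(FDB) = 7/3]
2. F_y = -2  [FC · BE = 3640/51 ∩ 2·signedArea(FDB) = 7/3]
   → F = (-19/3, -2)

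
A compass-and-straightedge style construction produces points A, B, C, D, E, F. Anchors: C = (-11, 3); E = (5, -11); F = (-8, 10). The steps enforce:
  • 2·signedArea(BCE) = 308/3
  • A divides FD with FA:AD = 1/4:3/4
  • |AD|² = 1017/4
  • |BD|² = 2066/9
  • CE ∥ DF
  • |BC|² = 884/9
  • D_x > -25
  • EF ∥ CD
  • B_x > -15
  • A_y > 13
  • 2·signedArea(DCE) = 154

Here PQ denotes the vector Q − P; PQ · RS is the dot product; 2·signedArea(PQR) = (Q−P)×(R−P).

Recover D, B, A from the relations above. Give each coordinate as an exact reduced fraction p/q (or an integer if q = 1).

A = (-12, 27/2)
B = (-43/3, 37/3)
D = (-24, 24)

1. D_x = -24  [CE ∥ DF ∩ EF ∥ CD]
2. D_y = 24  [CE ∥ DF ∩ EF ∥ CD]
   → D = (-24, 24)
3. B_x = -43/3  [line 14·x + 16·y + 10/3 = 0 ∩ |BD|² = 2066/9]
4. B_y = 37/3  [line 14·x + 16·y + 10/3 = 0 ∩ |BD|² = 2066/9]
   → B = (-43/3, 37/3)
5. A_x = -12  [A divides FD with FA:AD = 1/4:3/4]
6. A_y = 27/2  [A divides FD with FA:AD = 1/4:3/4]
   → A = (-12, 27/2)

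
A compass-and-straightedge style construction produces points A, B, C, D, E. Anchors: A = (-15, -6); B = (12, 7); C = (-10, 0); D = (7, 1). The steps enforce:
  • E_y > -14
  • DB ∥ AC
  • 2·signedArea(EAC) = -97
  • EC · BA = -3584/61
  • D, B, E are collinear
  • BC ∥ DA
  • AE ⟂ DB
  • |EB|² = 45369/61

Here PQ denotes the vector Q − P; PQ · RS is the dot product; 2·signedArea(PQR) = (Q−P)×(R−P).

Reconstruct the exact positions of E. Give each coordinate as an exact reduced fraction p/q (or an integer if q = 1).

1. E_x = -333/61  [D, B, E are collinear ∩ AE ⟂ DB]
2. E_y = -851/61  [D, B, E are collinear ∩ AE ⟂ DB]
   → E = (-333/61, -851/61)

E = (-333/61, -851/61)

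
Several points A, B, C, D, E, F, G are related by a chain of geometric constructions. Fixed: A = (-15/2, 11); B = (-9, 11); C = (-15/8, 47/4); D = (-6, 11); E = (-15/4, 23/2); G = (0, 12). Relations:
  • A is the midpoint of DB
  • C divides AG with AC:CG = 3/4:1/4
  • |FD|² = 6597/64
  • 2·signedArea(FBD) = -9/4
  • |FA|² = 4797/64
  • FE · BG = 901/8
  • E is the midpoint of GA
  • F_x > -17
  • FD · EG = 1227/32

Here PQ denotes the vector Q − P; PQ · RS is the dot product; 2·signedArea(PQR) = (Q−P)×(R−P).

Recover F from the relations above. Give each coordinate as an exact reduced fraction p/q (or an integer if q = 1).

1. F_x = -129/8  [FE · BG = 901/8 ∩ 2·signedArea(FBD) = -9/4]
2. F_y = 41/4  [FE · BG = 901/8 ∩ 2·signedArea(FBD) = -9/4]
   → F = (-129/8, 41/4)

F = (-129/8, 41/4)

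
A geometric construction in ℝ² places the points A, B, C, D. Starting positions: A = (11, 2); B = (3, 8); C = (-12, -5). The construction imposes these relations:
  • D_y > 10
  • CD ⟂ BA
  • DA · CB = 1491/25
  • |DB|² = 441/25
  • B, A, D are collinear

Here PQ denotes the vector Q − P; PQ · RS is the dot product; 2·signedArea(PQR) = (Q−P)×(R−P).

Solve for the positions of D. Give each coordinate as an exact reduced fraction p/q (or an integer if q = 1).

D = (-9/25, 263/25)

1. D_x = -9/25  [B, A, D are collinear ∩ CD ⟂ BA]
2. D_y = 263/25  [B, A, D are collinear ∩ CD ⟂ BA]
   → D = (-9/25, 263/25)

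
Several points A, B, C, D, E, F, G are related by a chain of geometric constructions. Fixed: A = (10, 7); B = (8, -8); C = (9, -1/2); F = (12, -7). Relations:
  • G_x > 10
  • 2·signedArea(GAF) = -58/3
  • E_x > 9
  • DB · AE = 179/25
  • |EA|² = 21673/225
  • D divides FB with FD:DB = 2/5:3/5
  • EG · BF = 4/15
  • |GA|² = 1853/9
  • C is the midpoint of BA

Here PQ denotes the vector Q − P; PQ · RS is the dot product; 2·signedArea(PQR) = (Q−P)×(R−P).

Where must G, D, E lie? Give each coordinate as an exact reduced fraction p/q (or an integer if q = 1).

1. G_x = 32/3  [line 14·x + 2·y + -404/3 = 0 ∩ |GA|² = 1853/9]
2. G_y = -22/3  [line 14·x + 2·y + -404/3 = 0 ∩ |GA|² = 1853/9]
   → G = (32/3, -22/3)
3. D_x = 52/5  [D divides FB with FD:DB = 2/5:3/5]
4. D_y = -37/5  [D divides FB with FD:DB = 2/5:3/5]
   → D = (52/5, -37/5)
5. E_x = 142/15  [line -4·x + -1·y + 526/15 = 0 ∩ |EA|² = 21673/225]
6. E_y = -14/5  [line -4·x + -1·y + 526/15 = 0 ∩ |EA|² = 21673/225]
   → E = (142/15, -14/5)

D = (52/5, -37/5)
E = (142/15, -14/5)
G = (32/3, -22/3)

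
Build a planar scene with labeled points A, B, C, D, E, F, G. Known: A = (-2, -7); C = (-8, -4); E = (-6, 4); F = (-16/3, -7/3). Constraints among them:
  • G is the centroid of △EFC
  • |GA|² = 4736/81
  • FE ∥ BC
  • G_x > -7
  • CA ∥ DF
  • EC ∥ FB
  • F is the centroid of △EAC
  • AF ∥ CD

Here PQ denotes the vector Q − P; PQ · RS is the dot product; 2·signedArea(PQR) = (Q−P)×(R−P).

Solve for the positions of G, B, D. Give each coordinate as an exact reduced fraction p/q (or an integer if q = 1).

B = (-22/3, -31/3)
D = (-34/3, 2/3)
G = (-58/9, -7/9)

1. G_x = -58/9  [G is the centroid of △EFC]
2. G_y = -7/9  [G is the centroid of △EFC]
   → G = (-58/9, -7/9)
3. B_x = -22/3  [FE ∥ BC ∩ EC ∥ FB]
4. B_y = -31/3  [FE ∥ BC ∩ EC ∥ FB]
   → B = (-22/3, -31/3)
5. D_x = -34/3  [CA ∥ DF ∩ AF ∥ CD]
6. D_y = 2/3  [CA ∥ DF ∩ AF ∥ CD]
   → D = (-34/3, 2/3)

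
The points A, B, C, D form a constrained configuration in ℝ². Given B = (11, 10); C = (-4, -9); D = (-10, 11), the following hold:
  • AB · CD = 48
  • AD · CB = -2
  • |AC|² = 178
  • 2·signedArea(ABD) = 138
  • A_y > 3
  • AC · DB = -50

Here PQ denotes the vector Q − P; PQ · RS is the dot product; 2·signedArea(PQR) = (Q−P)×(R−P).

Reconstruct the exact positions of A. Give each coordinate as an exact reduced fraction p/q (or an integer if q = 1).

A = (-1, 4)

1. A_x = -1  [2·signedArea(ABD) = 138 ∩ AB · CD = 48]
2. A_y = 4  [2·signedArea(ABD) = 138 ∩ AB · CD = 48]
   → A = (-1, 4)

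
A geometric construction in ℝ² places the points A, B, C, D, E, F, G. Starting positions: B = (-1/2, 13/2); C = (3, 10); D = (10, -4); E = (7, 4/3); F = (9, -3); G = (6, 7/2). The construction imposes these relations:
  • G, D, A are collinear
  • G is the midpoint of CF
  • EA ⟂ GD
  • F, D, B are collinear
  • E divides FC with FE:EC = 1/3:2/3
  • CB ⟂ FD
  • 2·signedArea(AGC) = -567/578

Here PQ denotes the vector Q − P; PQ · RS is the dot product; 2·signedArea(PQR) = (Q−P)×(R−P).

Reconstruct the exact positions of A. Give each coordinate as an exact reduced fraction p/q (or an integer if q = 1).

A = (2058/289, 404/289)

1. A_x = 2058/289  [G, D, A are collinear ∩ EA ⟂ GD]
2. A_y = 404/289  [G, D, A are collinear ∩ EA ⟂ GD]
   → A = (2058/289, 404/289)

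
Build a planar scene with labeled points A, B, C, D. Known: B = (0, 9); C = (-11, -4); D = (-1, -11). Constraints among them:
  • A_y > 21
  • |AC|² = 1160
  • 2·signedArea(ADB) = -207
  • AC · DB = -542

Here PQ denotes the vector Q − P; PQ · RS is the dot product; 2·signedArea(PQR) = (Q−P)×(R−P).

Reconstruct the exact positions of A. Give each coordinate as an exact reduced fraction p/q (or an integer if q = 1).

A = (11, 22)

1. A_x = 11  [2·signedArea(ADB) = -207 ∩ AC · DB = -542]
2. A_y = 22  [2·signedArea(ADB) = -207 ∩ AC · DB = -542]
   → A = (11, 22)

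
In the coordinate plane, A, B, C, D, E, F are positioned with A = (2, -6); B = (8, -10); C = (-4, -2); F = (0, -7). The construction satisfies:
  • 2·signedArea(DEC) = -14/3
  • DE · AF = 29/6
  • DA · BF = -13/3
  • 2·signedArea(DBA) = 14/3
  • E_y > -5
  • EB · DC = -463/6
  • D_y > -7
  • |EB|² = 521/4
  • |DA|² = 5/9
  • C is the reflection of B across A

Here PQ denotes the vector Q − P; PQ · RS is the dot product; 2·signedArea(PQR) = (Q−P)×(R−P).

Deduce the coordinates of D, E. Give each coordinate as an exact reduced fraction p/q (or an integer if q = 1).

1. D_x = 4/3  [2·signedArea(DBA) = 14/3 ∩ DA · BF = -13/3]
2. D_y = -19/3  [2·signedArea(DBA) = 14/3 ∩ DA · BF = -13/3]
   → D = (4/3, -19/3)
3. E_x = -2  [DE · AF = 29/6 ∩ EB · DC = -463/6]
4. E_y = -9/2  [DE · AF = 29/6 ∩ EB · DC = -463/6]
   → E = (-2, -9/2)

D = (4/3, -19/3)
E = (-2, -9/2)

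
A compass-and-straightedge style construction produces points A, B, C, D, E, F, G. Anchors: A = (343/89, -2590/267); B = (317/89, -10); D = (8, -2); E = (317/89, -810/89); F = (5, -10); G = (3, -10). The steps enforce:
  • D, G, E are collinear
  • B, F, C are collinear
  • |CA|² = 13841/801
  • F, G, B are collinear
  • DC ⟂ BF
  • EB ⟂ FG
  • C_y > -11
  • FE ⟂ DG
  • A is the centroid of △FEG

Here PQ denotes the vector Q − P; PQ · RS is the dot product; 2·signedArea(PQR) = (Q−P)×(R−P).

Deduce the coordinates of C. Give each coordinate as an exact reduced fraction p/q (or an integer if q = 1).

C = (8, -10)

1. C_x = 8  [B, F, C are collinear ∩ DC ⟂ BF]
2. C_y = -10  [B, F, C are collinear ∩ DC ⟂ BF]
   → C = (8, -10)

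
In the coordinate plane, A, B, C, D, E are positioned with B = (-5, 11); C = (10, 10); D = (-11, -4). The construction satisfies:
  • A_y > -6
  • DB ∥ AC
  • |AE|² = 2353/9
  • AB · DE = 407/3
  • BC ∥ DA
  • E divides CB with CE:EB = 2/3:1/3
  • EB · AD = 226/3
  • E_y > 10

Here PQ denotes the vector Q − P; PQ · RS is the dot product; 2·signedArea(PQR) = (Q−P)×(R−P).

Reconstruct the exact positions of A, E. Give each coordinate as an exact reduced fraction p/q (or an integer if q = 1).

A = (4, -5)
E = (0, 32/3)

1. A_x = 4  [DB ∥ AC ∩ BC ∥ DA]
2. A_y = -5  [DB ∥ AC ∩ BC ∥ DA]
   → A = (4, -5)
3. E_x = 0  [E divides CB with CE:EB = 2/3:1/3]
4. E_y = 32/3  [E divides CB with CE:EB = 2/3:1/3]
   → E = (0, 32/3)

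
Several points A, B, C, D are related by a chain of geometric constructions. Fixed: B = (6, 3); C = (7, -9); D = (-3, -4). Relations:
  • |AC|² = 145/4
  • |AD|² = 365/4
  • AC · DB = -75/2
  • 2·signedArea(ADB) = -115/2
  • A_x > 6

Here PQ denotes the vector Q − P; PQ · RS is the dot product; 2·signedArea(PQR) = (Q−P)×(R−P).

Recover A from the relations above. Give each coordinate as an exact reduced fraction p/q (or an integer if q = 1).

1. A_x = 13/2  [2·signedArea(ADB) = -115/2 ∩ AC · DB = -75/2]
2. A_y = -3  [2·signedArea(ADB) = -115/2 ∩ AC · DB = -75/2]
   → A = (13/2, -3)

A = (13/2, -3)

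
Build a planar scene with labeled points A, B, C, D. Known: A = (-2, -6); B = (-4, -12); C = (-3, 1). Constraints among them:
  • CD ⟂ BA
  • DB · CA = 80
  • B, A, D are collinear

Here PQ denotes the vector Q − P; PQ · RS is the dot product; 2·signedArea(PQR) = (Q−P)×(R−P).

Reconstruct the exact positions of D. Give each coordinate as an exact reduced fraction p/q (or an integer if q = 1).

D = (0, 0)

1. D_x = 0  [B, A, D are collinear ∩ CD ⟂ BA]
2. D_y = 0  [B, A, D are collinear ∩ CD ⟂ BA]
   → D = (0, 0)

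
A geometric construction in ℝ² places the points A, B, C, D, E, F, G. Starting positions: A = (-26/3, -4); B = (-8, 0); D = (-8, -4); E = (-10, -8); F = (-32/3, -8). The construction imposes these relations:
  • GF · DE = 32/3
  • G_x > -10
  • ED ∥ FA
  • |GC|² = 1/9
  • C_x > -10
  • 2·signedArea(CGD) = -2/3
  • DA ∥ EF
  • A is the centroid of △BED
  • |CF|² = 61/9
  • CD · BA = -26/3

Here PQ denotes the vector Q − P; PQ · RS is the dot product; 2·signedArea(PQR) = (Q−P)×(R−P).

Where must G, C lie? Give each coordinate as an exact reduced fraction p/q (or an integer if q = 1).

1. C_x = -9  [line 2/3·x + 4·y + 30 = 0 ∩ |CF|² = 61/9]
2. C_y = -6  [line 2/3·x + 4·y + 30 = 0 ∩ |CF|² = 61/9]
   → C = (-9, -6)
3. G_x = -28/3  [GF · DE = 32/3 ∩ 2·signedArea(CGD) = -2/3]
4. G_y = -6  [GF · DE = 32/3 ∩ 2·signedArea(CGD) = -2/3]
   → G = (-28/3, -6)

C = (-9, -6)
G = (-28/3, -6)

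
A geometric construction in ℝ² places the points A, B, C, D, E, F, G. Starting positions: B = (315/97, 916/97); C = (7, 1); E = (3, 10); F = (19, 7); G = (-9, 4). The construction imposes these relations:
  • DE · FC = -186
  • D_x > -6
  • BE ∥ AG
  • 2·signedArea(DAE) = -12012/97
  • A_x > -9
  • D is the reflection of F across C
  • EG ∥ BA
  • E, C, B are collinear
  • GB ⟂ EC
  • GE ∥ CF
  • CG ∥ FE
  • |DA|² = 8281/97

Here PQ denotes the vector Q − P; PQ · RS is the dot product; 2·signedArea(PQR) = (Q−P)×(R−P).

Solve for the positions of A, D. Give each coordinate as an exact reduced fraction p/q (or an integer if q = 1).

A = (-849/97, 334/97)
D = (-5, -5)

1. A_x = -849/97  [BE ∥ AG ∩ EG ∥ BA]
2. A_y = 334/97  [BE ∥ AG ∩ EG ∥ BA]
   → A = (-849/97, 334/97)
3. D_x = -5  [D is the reflection of F across C]
4. D_y = -5  [D is the reflection of F across C]
   → D = (-5, -5)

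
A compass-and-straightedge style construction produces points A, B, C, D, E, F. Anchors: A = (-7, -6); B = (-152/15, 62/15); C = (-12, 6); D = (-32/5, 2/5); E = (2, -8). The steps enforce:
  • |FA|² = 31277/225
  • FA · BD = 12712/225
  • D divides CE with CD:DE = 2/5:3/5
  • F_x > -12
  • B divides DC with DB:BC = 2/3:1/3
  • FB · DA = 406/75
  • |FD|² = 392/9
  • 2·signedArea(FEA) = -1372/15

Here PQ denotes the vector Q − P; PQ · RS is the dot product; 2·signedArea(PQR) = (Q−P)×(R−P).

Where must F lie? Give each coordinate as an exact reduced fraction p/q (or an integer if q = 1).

1. F_x = -166/15  [FB · DA = 406/75 ∩ FA · BD = 12712/225]
2. F_y = 76/15  [FB · DA = 406/75 ∩ FA · BD = 12712/225]
   → F = (-166/15, 76/15)

F = (-166/15, 76/15)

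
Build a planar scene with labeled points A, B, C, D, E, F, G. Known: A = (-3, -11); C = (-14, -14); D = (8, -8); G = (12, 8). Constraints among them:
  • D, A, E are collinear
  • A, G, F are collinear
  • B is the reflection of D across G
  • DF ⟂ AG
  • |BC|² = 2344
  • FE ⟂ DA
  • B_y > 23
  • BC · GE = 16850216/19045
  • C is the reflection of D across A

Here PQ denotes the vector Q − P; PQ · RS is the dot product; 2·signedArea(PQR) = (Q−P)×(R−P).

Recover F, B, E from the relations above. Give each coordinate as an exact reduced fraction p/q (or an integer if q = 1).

1. F_x = 786/293  [A, G, F are collinear ∩ DF ⟂ AG]
2. F_y = -1114/293  [A, G, F are collinear ∩ DF ⟂ AG]
   → F = (786/293, -1114/293)
3. B_x = 16  [B is the reflection of D across G]
4. B_y = 24  [B is the reflection of D across G]
   → B = (16, 24)
5. E_x = 78396/19045  [D, A, E are collinear ∩ FE ⟂ DA]
6. E_y = -172532/19045  [D, A, E are collinear ∩ FE ⟂ DA]
   → E = (78396/19045, -172532/19045)

B = (16, 24)
E = (78396/19045, -172532/19045)
F = (786/293, -1114/293)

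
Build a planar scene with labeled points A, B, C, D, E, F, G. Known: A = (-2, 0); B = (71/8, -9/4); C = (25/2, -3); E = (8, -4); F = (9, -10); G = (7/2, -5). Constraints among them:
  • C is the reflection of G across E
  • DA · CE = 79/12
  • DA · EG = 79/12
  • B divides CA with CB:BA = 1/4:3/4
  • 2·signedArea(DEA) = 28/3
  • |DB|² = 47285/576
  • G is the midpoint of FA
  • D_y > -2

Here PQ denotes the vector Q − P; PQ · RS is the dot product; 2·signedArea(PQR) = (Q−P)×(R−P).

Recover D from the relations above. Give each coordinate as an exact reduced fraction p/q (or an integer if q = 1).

D = (-1/6, -5/3)

1. D_x = -1/6  [DA · EG = 79/12 ∩ 2·signedArea(DEA) = 28/3]
2. D_y = -5/3  [DA · EG = 79/12 ∩ 2·signedArea(DEA) = 28/3]
   → D = (-1/6, -5/3)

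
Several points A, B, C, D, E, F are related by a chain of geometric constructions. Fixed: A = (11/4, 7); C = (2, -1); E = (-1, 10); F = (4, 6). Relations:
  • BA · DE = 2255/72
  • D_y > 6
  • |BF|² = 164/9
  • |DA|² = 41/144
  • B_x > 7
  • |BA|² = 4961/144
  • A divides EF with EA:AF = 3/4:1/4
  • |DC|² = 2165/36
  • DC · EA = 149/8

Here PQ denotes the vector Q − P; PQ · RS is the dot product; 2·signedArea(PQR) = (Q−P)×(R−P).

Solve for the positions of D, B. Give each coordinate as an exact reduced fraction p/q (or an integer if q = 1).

1. D_x = 19/6  [line -15/4·x + 3·y + -65/8 = 0 ∩ |DA|² = 41/144]
2. D_y = 20/3  [line -15/4·x + 3·y + -65/8 = 0 ∩ |DA|² = 41/144]
   → D = (19/6, 20/3)
3. B_x = 22/3  [line 25/6·x + -10/3·y + -175/9 = 0 ∩ |BF|² = 164/9]
4. B_y = 10/3  [line 25/6·x + -10/3·y + -175/9 = 0 ∩ |BF|² = 164/9]
   → B = (22/3, 10/3)

B = (22/3, 10/3)
D = (19/6, 20/3)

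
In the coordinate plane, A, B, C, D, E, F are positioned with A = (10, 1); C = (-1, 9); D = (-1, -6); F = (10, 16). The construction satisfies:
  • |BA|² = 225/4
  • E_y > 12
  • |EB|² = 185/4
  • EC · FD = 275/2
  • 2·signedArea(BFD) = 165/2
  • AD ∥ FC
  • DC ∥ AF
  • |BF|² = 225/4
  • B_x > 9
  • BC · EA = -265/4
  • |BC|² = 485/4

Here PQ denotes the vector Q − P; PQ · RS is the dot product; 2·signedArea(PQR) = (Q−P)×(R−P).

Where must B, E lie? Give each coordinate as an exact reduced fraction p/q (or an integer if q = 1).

B = (10, 17/2)
E = (9/2, 25/2)

1. B_x = 10  [line 22·x + -11·y + -253/2 = 0 ∩ |BC|² = 485/4]
2. B_y = 17/2  [line 22·x + -11·y + -253/2 = 0 ∩ |BC|² = 485/4]
   → B = (10, 17/2)
3. E_x = 9/2  [EC · FD = 275/2 ∩ BC · EA = -265/4]
4. E_y = 25/2  [EC · FD = 275/2 ∩ BC · EA = -265/4]
   → E = (9/2, 25/2)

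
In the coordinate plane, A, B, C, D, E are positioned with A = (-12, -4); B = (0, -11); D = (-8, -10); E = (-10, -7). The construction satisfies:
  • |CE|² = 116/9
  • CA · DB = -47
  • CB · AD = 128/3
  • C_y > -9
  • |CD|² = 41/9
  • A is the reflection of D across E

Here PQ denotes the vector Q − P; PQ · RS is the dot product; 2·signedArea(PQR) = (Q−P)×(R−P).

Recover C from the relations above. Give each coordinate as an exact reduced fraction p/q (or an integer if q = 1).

1. C_x = -20/3  [CA · DB = -47 ∩ CB · AD = 128/3]
2. C_y = -25/3  [CA · DB = -47 ∩ CB · AD = 128/3]
   → C = (-20/3, -25/3)

C = (-20/3, -25/3)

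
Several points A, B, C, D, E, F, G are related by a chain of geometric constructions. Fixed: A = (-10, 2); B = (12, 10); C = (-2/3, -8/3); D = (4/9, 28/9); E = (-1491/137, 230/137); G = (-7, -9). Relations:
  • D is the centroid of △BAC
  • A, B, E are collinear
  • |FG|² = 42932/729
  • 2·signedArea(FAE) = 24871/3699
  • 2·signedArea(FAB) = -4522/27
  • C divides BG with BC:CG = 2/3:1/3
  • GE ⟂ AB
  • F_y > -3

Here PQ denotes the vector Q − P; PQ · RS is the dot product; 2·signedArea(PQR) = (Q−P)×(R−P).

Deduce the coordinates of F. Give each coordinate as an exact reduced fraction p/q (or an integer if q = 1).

F = (-65/27, -77/27)

1. F_x = -65/27  [line -8·x + 22·y + 1174/27 = 0 ∩ |FG|² = 42932/729]
2. F_y = -77/27  [line -8·x + 22·y + 1174/27 = 0 ∩ |FG|² = 42932/729]
   → F = (-65/27, -77/27)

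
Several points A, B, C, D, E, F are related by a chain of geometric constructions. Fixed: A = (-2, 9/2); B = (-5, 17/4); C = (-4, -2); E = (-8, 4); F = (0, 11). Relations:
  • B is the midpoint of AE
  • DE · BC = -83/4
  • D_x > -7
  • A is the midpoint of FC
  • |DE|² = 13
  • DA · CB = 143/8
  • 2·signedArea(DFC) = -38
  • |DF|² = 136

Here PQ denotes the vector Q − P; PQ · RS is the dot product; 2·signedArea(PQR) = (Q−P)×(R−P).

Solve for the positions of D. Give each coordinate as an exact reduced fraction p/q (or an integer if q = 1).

1. D_x = -6  [2·signedArea(DFC) = -38 ∩ DA · CB = 143/8]
2. D_y = 1  [2·signedArea(DFC) = -38 ∩ DA · CB = 143/8]
   → D = (-6, 1)

D = (-6, 1)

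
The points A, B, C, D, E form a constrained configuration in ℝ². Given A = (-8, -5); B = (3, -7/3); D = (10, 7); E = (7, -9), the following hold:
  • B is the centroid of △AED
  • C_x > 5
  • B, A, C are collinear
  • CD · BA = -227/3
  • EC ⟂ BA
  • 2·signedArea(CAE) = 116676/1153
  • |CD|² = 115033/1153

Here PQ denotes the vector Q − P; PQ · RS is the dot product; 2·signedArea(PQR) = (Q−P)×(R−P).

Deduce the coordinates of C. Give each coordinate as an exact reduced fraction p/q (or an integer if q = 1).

C = (6055/1153, -2061/1153)

1. C_x = 6055/1153  [B, A, C are collinear ∩ EC ⟂ BA]
2. C_y = -2061/1153  [B, A, C are collinear ∩ EC ⟂ BA]
   → C = (6055/1153, -2061/1153)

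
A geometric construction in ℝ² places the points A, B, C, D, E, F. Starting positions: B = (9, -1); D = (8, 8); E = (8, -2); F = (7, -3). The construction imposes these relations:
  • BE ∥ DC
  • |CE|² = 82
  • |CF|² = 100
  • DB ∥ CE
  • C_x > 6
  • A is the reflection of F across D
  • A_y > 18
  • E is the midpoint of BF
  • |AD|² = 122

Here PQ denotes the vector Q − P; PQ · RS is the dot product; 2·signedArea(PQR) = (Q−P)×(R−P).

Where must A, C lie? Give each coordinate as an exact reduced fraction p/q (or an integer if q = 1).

1. A_x = 9  [A is the reflection of F across D]
2. A_y = 19  [A is the reflection of F across D]
   → A = (9, 19)
3. C_x = 7  [DB ∥ CE ∩ BE ∥ DC]
4. C_y = 7  [DB ∥ CE ∩ BE ∥ DC]
   → C = (7, 7)

A = (9, 19)
C = (7, 7)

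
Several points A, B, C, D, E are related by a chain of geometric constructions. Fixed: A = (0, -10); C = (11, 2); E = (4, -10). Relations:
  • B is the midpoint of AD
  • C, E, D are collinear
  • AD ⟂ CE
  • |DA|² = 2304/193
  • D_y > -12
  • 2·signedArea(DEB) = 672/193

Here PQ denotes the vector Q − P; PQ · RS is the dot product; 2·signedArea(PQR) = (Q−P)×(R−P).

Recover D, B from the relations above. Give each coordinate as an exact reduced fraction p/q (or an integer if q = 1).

1. D_x = 576/193  [C, E, D are collinear ∩ AD ⟂ CE]
2. D_y = -2266/193  [C, E, D are collinear ∩ AD ⟂ CE]
   → D = (576/193, -2266/193)
3. B_x = 288/193  [B is the midpoint of AD]
4. B_y = -2098/193  [B is the midpoint of AD]
   → B = (288/193, -2098/193)

B = (288/193, -2098/193)
D = (576/193, -2266/193)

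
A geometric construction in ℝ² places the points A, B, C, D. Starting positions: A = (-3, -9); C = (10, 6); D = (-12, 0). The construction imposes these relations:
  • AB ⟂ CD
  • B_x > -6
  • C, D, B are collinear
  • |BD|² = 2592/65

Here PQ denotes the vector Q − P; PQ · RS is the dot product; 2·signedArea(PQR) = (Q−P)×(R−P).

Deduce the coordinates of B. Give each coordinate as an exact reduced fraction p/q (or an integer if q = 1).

B = (-384/65, 108/65)

1. B_x = -384/65  [C, D, B are collinear ∩ AB ⟂ CD]
2. B_y = 108/65  [C, D, B are collinear ∩ AB ⟂ CD]
   → B = (-384/65, 108/65)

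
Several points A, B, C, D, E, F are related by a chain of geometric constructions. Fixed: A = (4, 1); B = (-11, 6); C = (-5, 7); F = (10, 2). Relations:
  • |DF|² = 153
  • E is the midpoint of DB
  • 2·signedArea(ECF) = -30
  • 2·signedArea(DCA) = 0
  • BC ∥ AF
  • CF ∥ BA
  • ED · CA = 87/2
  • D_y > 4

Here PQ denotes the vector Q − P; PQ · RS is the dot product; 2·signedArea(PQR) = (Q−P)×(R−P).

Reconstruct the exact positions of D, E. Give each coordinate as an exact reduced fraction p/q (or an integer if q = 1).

D = (-2, 5)
E = (-13/2, 11/2)

1. D_x = -2  [line 6·x + 9·y + -33 = 0 ∩ |DF|² = 153]
2. D_y = 5  [line 6·x + 9·y + -33 = 0 ∩ |DF|² = 153]
   → D = (-2, 5)
3. E_x = -13/2  [E is the midpoint of DB]
4. E_y = 11/2  [E is the midpoint of DB]
   → E = (-13/2, 11/2)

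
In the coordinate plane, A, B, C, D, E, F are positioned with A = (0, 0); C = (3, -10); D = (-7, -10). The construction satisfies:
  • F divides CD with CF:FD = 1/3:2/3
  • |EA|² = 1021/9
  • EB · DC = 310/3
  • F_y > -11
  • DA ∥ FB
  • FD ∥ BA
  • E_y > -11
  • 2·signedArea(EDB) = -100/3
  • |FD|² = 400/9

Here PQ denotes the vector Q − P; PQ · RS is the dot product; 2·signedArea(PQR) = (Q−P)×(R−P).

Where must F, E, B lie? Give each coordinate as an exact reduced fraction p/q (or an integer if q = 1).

B = (20/3, 0)
E = (-11/3, -10)
F = (-1/3, -10)

1. F_x = -1/3  [F divides CD with CF:FD = 1/3:2/3]
2. F_y = -10  [F divides CD with CF:FD = 1/3:2/3]
   → F = (-1/3, -10)
3. B_x = 20/3  [FD ∥ BA ∩ DA ∥ FB]
4. B_y = 0  [FD ∥ BA ∩ DA ∥ FB]
   → B = (20/3, 0)
5. E_x = -11/3  [2·signedArea(EDB) = -100/3 ∩ EB · DC = 310/3]
6. E_y = -10  [2·signedArea(EDB) = -100/3 ∩ EB · DC = 310/3]
   → E = (-11/3, -10)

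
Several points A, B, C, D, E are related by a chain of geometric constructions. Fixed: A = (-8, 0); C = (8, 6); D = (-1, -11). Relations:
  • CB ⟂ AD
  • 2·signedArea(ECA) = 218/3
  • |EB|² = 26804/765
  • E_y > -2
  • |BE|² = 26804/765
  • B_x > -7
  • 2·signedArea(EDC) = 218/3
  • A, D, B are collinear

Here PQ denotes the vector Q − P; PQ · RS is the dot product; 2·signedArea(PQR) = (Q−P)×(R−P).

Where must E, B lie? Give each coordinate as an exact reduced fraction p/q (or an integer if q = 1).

1. E_x = -1/3  [2·signedArea(ECA) = 218/3 ∩ 2·signedArea(EDC) = 218/3]
2. E_y = -5/3  [2·signedArea(ECA) = 218/3 ∩ 2·signedArea(EDC) = 218/3]
   → E = (-1/3, -5/3)
3. B_x = -519/85  [A, D, B are collinear ∩ CB ⟂ AD]
4. B_y = -253/85  [A, D, B are collinear ∩ CB ⟂ AD]
   → B = (-519/85, -253/85)

B = (-519/85, -253/85)
E = (-1/3, -5/3)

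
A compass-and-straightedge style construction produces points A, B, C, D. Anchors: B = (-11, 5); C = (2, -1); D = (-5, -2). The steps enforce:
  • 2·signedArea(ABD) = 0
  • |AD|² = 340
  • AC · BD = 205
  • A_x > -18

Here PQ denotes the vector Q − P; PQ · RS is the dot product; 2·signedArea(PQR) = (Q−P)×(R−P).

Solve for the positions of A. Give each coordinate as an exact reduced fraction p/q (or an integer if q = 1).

A = (-17, 12)

1. A_x = -17  [2·signedArea(ABD) = 0 ∩ AC · BD = 205]
2. A_y = 12  [2·signedArea(ABD) = 0 ∩ AC · BD = 205]
   → A = (-17, 12)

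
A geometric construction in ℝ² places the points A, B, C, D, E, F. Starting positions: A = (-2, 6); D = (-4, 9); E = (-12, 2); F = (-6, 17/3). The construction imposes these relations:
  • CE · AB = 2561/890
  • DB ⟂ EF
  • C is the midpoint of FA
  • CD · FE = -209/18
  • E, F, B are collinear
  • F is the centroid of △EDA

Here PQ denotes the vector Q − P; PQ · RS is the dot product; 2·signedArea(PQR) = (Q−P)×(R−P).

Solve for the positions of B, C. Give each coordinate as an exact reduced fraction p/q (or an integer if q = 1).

1. B_x = -1362/445  [E, F, B are collinear ∩ DB ⟂ EF]
2. B_y = 3321/445  [E, F, B are collinear ∩ DB ⟂ EF]
   → B = (-1362/445, 3321/445)
3. C_x = -4  [C is the midpoint of FA]
4. C_y = 35/6  [C is the midpoint of FA]
   → C = (-4, 35/6)

B = (-1362/445, 3321/445)
C = (-4, 35/6)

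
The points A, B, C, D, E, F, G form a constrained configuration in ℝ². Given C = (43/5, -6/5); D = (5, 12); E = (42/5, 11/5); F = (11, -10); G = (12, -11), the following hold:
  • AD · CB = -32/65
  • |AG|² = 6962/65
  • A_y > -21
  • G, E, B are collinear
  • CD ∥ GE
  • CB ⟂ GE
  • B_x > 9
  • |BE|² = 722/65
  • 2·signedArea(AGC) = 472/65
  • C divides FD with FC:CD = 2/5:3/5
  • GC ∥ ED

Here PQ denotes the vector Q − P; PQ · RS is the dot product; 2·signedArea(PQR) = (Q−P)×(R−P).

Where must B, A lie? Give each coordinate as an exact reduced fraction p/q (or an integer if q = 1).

1. B_x = 603/65  [G, E, B are collinear ∩ CB ⟂ GE]
2. B_y = -66/65  [G, E, B are collinear ∩ CB ⟂ GE]
   → B = (603/65, -66/65)
3. A_x = 957/65  [2·signedArea(AGC) = 472/65 ∩ AD · CB = -32/65]
4. A_y = -1364/65  [2·signedArea(AGC) = 472/65 ∩ AD · CB = -32/65]
   → A = (957/65, -1364/65)

A = (957/65, -1364/65)
B = (603/65, -66/65)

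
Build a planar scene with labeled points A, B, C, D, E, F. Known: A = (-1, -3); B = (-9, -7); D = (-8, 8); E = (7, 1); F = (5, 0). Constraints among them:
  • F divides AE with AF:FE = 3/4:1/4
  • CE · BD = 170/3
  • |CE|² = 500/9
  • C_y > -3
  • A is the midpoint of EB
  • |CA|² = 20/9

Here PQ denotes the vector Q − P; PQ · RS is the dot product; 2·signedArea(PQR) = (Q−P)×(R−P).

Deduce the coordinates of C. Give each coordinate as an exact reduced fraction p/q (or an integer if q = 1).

C = (1/3, -7/3)

1. C_x = 1/3  [line -1·x + -15·y + -104/3 = 0 ∩ |CE|² = 500/9]
2. C_y = -7/3  [line -1·x + -15·y + -104/3 = 0 ∩ |CE|² = 500/9]
   → C = (1/3, -7/3)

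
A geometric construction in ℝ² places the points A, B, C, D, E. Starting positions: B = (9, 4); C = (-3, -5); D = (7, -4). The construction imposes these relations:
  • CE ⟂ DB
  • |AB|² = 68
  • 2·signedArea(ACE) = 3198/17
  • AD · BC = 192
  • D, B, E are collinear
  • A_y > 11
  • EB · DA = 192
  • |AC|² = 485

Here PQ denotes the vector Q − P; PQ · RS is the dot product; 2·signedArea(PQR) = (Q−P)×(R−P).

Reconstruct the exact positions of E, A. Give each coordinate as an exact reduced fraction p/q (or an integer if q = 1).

1. E_x = 105/17  [D, B, E are collinear ∩ CE ⟂ DB]
2. E_y = -124/17  [D, B, E are collinear ∩ CE ⟂ DB]
   → E = (105/17, -124/17)
3. A_x = 11  [2·signedArea(ACE) = 3198/17 ∩ AD · BC = 192]
4. A_y = 12  [2·signedArea(ACE) = 3198/17 ∩ AD · BC = 192]
   → A = (11, 12)

A = (11, 12)
E = (105/17, -124/17)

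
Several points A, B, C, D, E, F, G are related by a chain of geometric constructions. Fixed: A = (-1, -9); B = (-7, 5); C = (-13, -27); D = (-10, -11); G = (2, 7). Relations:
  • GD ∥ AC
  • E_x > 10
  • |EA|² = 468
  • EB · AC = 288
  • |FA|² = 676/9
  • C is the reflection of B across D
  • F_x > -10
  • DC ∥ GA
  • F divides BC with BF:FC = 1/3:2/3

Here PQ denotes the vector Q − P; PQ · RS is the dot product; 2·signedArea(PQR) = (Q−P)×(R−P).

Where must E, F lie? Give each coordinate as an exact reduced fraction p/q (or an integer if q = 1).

1. E_x = 11  [line 12·x + 18·y + -294 = 0 ∩ |EA|² = 468]
2. E_y = 9  [line 12·x + 18·y + -294 = 0 ∩ |EA|² = 468]
   → E = (11, 9)
3. F_x = -9  [F divides BC with BF:FC = 1/3:2/3]
4. F_y = -17/3  [F divides BC with BF:FC = 1/3:2/3]
   → F = (-9, -17/3)

E = (11, 9)
F = (-9, -17/3)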